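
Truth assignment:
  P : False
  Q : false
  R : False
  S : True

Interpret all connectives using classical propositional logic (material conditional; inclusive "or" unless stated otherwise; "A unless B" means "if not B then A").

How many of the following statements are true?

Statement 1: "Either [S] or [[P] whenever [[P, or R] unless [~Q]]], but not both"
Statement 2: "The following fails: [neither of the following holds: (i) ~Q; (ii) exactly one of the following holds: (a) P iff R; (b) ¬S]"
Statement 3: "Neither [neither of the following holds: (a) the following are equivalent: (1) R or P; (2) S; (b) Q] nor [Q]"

Statement 1: Parsed as S ⊕ (((P ∨ R) ∨ ¬Q) → P)

P ∨ R = F ∨ F = F
¬Q = ¬F = T
(P ∨ R) ∨ ¬Q = F ∨ T = T
((P ∨ R) ∨ ¬Q) → P = T → F = F
S ⊕ (((P ∨ R) ∨ ¬Q) → P) = T ⊕ F = T
Hence Statement 1 is true.

Statement 2: Formalization: ¬(¬Q ↓ ((P ↔ R) ⊕ ¬S))

¬Q = ¬F = T
P ↔ R = F ↔ F = T
¬S = ¬T = F
(P ↔ R) ⊕ ¬S = T ⊕ F = T
¬Q ↓ ((P ↔ R) ⊕ ¬S) = T ↓ T = F
¬(¬Q ↓ ((P ↔ R) ⊕ ¬S)) = ¬F = T
Thus Statement 2 is true.

Statement 3: This is (((R ∨ P) ↔ S) ↓ Q) ↓ Q.

R ∨ P = F ∨ F = F
(R ∨ P) ↔ S = F ↔ T = F
((R ∨ P) ↔ S) ↓ Q = F ↓ F = T
(((R ∨ P) ↔ S) ↓ Q) ↓ Q = T ↓ F = F
So Statement 3 is false.

2 of the 3 statements are true (Statement 1, Statement 2).

2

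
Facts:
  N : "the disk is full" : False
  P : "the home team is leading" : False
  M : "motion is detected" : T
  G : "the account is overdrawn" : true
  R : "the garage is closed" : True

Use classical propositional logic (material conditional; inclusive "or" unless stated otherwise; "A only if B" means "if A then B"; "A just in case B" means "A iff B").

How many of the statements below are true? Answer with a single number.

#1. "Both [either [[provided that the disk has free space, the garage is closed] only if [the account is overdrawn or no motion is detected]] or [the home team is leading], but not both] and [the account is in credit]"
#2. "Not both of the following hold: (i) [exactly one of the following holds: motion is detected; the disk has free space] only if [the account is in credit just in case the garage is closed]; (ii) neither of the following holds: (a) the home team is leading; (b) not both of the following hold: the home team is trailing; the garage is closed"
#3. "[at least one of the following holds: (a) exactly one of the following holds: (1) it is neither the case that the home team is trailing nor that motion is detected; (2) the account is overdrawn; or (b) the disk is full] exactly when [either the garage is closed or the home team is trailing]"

1

#1: This is (((¬N → R) → (G ∨ ¬M)) ⊕ P) ∧ ¬G.

¬N = ¬F = T
¬N → R = T → T = T
¬M = ¬T = F
G ∨ ¬M = T ∨ F = T
(¬N → R) → (G ∨ ¬M) = T → T = T
((¬N → R) → (G ∨ ¬M)) ⊕ P = T ⊕ F = T
¬G = ¬T = F
(((¬N → R) → (G ∨ ¬M)) ⊕ P) ∧ ¬G = T ∧ F = F
Thus #1 is false.

#2: In symbols: ((M ⊕ ¬N) → (¬G ↔ R)) ↑ (P ↓ (¬P ↑ R))

¬N = ¬F = T
M ⊕ ¬N = T ⊕ T = F
¬G = ¬T = F
¬G ↔ R = F ↔ T = F
(M ⊕ ¬N) → (¬G ↔ R) = F → F = T
¬P = ¬F = T
¬P ↑ R = T ↑ T = F
P ↓ (¬P ↑ R) = F ↓ F = T
((M ⊕ ¬N) → (¬G ↔ R)) ↑ (P ↓ (¬P ↑ R)) = T ↑ T = F
So #2 is false.

#3: In symbols: (((¬P ↓ M) ⊕ G) ∨ N) ↔ (R ∨ ¬P)

¬P = ¬F = T
¬P ↓ M = T ↓ T = F
(¬P ↓ M) ⊕ G = F ⊕ T = T
((¬P ↓ M) ⊕ G) ∨ N = T ∨ F = T
¬P = ¬F = T
R ∨ ¬P = T ∨ T = T
(((¬P ↓ M) ⊕ G) ∨ N) ↔ (R ∨ ¬P) = T ↔ T = T
So #3 is true.

Count: 1.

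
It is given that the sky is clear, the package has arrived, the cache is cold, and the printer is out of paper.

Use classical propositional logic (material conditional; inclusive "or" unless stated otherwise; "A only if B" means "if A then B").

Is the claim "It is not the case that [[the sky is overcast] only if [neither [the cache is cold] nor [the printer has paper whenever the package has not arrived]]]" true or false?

false

Let P = "the sky is overcast" (False), R = "the cache is warm" (False), Q = "the package has arrived" (True), S = "the printer has paper" (False).
This is not (P -> (not R nor (not Q -> S))).

not R = not False = True
not Q = not True = False
not Q -> S = False -> False = True
not R nor (not Q -> S) = True nor True = False
P -> (not R nor (not Q -> S)) = False -> False = True
not (P -> (not R nor (not Q -> S))) = not True = False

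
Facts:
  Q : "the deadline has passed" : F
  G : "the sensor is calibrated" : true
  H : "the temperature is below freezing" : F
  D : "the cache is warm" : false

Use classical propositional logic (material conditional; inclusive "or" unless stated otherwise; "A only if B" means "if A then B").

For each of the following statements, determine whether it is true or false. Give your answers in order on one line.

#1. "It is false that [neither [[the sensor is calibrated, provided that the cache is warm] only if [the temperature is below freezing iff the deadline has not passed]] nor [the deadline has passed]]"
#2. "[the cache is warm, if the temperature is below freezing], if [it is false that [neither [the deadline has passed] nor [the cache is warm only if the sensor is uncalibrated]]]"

#1 False, #2 True

#1: This is not (((D -> G) -> (H iff not Q)) nor Q).

D -> G = False -> True = True
not Q = not False = True
H iff not Q = False iff True = False
(D -> G) -> (H iff not Q) = True -> False = False
((D -> G) -> (H iff not Q)) nor Q = False nor False = True
not (((D -> G) -> (H iff not Q)) nor Q) = not True = False
Hence #1 is false.

#2: In symbols: not (Q nor (D -> not G)) -> (H -> D)

not G = not True = False
D -> not G = False -> False = True
Q nor (D -> not G) = False nor True = False
not (Q nor (D -> not G)) = not False = True
H -> D = False -> False = True
not (Q nor (D -> not G)) -> (H -> D) = True -> True = True
So #2 is true.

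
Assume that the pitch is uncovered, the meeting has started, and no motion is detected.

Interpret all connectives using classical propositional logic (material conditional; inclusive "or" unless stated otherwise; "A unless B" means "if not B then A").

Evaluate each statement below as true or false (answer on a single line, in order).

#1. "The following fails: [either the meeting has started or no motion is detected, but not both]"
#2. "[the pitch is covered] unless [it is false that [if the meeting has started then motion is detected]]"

Let M = "the meeting has started" (T), H = "motion is detected" (F), S = "the pitch is covered" (F).

#1: This is ¬(M ⊕ ¬H).

¬H = ¬F = T
M ⊕ ¬H = T ⊕ T = F
¬(M ⊕ ¬H) = ¬F = T
Hence #1 is true.

#2: This is S ∨ ¬(M → H).

M → H = T → F = F
¬(M → H) = ¬F = T
S ∨ ¬(M → H) = F ∨ T = T
Hence #2 is true.

#1 True; #2 True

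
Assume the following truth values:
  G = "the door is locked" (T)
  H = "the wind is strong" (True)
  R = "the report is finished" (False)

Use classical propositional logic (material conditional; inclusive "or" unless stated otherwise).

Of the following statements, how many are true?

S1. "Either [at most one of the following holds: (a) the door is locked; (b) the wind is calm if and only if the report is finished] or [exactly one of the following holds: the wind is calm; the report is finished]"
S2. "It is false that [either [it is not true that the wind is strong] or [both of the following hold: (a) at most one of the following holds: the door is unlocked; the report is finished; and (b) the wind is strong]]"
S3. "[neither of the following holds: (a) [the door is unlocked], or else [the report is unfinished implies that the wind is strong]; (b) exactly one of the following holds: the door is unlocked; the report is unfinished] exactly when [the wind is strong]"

S1: Formalization: (G nand (not H iff R)) or (not H xor R)

not H = not True = False
not H iff R = False iff False = True
G nand (not H iff R) = True nand True = False
not H = not True = False
not H xor R = False xor False = False
(G nand (not H iff R)) or (not H xor R) = False or False = False
Thus S1 is false.

S2: This is not (not H or ((not G nand R) and H)).

not H = not True = False
not G = not True = False
not G nand R = False nand False = True
(not G nand R) and H = True and True = True
not H or ((not G nand R) and H) = False or True = True
not (not H or ((not G nand R) and H)) = not True = False
Hence S2 is false.

S3: In symbols: ((not G or (not R -> H)) nor (not G xor not R)) iff H

not G = not True = False
not R = not False = True
not R -> H = True -> True = True
not G or (not R -> H) = False or True = True
not G = not True = False
not R = not False = True
not G xor not R = False xor True = True
(not G or (not R -> H)) nor (not G xor not R) = True nor True = False
((not G or (not R -> H)) nor (not G xor not R)) iff H = False iff True = False
Thus S3 is false.

Count: 0.

0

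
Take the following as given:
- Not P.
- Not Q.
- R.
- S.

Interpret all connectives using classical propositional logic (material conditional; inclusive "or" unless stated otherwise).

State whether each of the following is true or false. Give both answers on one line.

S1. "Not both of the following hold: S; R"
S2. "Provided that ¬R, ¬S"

S1 false, S2 true

S1: This is S nand R.

S nand R = T nand T = F
Hence S1 is false.

S2: Parsed as ~R -> ~S

~R = ~T = F
~S = ~T = F
~R -> ~S = F -> F = T
Hence S2 is true.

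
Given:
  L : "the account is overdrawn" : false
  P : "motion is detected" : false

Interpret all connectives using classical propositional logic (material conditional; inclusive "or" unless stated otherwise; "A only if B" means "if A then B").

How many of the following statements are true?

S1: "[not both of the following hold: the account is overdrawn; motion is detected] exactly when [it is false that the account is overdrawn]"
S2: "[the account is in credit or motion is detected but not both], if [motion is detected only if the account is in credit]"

S1: Formalization: (L nand P) <-> ~L

L nand P = F nand F = T
~L = ~F = T
(L nand P) <-> ~L = T <-> T = T
So S1 is true.

S2: In symbols: (P -> ~L) -> (~L xor P)

~L = ~F = T
P -> ~L = F -> T = T
~L = ~F = T
~L xor P = T xor F = T
(P -> ~L) -> (~L xor P) = T -> T = T
Thus S2 is true.

Count: 2.

2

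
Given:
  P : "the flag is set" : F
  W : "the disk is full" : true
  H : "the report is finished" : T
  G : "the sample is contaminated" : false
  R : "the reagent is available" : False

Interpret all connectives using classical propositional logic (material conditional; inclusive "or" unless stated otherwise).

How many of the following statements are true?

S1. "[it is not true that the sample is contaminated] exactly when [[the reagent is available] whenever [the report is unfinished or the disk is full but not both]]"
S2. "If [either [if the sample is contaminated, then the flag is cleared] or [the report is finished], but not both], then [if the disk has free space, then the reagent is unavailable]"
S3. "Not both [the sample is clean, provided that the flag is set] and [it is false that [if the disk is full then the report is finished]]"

S1: In symbols: ~G <-> ((~H xor W) -> R)

~G = ~F = T
~H = ~T = F
~H xor W = F xor T = T
(~H xor W) -> R = T -> F = F
~G <-> ((~H xor W) -> R) = T <-> F = F
So S1 is false.

S2: Formalization: ((G -> ~P) xor H) -> (~W -> ~R)

~P = ~F = T
G -> ~P = F -> T = T
(G -> ~P) xor H = T xor T = F
~W = ~T = F
~R = ~F = T
~W -> ~R = F -> T = T
((G -> ~P) xor H) -> (~W -> ~R) = F -> T = T
So S2 is true.

S3: Parsed as (P -> ~G) nand ~(W -> H)

~G = ~F = T
P -> ~G = F -> T = T
W -> H = T -> T = T
~(W -> H) = ~T = F
(P -> ~G) nand ~(W -> H) = T nand F = T
Thus S3 is true.

True statements: 2.

2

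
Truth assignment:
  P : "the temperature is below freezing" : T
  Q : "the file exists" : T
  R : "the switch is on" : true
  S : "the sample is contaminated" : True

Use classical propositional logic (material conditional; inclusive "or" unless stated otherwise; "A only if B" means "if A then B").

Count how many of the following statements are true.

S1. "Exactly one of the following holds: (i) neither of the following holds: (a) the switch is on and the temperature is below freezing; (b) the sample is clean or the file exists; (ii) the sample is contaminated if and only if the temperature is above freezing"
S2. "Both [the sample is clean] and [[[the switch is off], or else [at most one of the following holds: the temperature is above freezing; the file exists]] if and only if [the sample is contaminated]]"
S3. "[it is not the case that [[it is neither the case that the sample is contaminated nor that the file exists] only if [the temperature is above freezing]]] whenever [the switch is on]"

0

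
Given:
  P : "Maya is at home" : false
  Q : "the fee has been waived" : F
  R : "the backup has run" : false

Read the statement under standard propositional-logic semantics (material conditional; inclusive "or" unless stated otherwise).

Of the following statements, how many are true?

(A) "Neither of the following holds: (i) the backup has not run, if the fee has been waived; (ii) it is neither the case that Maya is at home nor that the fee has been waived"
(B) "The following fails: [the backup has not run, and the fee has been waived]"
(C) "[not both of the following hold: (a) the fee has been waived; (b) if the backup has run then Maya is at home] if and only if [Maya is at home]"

1

(A): This is (Q -> not R) nor (P nor Q).

not R = not False = True
Q -> not R = False -> True = True
P nor Q = False nor False = True
(Q -> not R) nor (P nor Q) = True nor True = False
So (A) is false.

(B): In symbols: not (not R and Q)

not R = not False = True
not R and Q = True and False = False
not (not R and Q) = not False = True
Thus (B) is true.

(C): Parsed as (Q nand (R -> P)) iff P

R -> P = False -> False = True
Q nand (R -> P) = False nand True = True
(Q nand (R -> P)) iff P = True iff False = False
So (C) is false.

Count: 1.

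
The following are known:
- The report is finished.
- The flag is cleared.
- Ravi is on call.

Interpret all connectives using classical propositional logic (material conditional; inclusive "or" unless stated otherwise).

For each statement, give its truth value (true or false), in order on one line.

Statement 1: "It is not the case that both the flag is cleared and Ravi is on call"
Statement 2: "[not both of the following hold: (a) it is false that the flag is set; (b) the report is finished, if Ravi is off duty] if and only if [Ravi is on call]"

Statement 1 false / Statement 2 false

Let Q = "the flag is set" (F), R = "Ravi is on call" (T), P = "the report is finished" (T).

Statement 1: Parsed as ¬Q ↑ R

¬Q = ¬F = T
¬Q ↑ R = T ↑ T = F
Thus Statement 1 is false.

Statement 2: In symbols: (¬Q ↑ (¬R → P)) ↔ R

¬Q = ¬F = T
¬R = ¬T = F
¬R → P = F → T = T
¬Q ↑ (¬R → P) = T ↑ T = F
(¬Q ↑ (¬R → P)) ↔ R = F ↔ T = F
Hence Statement 2 is false.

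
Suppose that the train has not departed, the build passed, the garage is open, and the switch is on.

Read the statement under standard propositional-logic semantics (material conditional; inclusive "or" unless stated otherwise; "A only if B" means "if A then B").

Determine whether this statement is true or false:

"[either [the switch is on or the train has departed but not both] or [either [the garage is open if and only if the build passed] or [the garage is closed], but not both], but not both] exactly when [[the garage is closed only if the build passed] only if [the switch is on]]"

Let S = "the switch is on" (T), P = "the train has departed" (F), R = "the garage is closed" (F), Q = "the build passed" (T).
In symbols: ((S xor P) xor ((~R <-> Q) xor R)) <-> ((R -> Q) -> S)

S xor P = T xor F = T
~R = ~F = T
~R <-> Q = T <-> T = T
(~R <-> Q) xor R = T xor F = T
(S xor P) xor ((~R <-> Q) xor R) = T xor T = F
R -> Q = F -> T = T
(R -> Q) -> S = T -> T = T
((S xor P) xor ((~R <-> Q) xor R)) <-> ((R -> Q) -> S) = F <-> T = F

False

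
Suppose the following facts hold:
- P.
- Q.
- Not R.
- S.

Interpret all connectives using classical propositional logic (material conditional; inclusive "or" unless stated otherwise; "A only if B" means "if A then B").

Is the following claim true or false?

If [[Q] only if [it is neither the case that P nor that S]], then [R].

Formalization: (Q -> (P nor S)) -> R

P nor S = T nor T = F
Q -> (P nor S) = T -> F = F
(Q -> (P nor S)) -> R = F -> F = T

The statement is true.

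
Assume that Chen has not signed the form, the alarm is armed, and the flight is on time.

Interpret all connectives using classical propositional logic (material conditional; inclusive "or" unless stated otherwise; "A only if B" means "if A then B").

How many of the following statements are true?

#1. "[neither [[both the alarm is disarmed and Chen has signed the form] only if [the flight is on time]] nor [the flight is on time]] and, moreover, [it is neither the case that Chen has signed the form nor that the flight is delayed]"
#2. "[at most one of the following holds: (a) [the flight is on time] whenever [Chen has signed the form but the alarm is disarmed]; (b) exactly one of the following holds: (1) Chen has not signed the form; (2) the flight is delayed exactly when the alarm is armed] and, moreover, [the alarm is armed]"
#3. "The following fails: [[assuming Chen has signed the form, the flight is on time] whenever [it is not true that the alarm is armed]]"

0

Let Q = "the alarm is armed" (True), P = "Chen has signed the form" (False), R = "the flight is delayed" (False).

#1: Parsed as (((not Q and P) -> not R) nor not R) and (P nor R)

not Q = not True = False
not Q and P = False and False = False
not R = not False = True
(not Q and P) -> not R = False -> True = True
not R = not False = True
((not Q and P) -> not R) nor not R = True nor True = False
P nor R = False nor False = True
(((not Q and P) -> not R) nor not R) and (P nor R) = False and True = False
So #1 is false.

#2: Parsed as (((P and not Q) -> not R) nand (not P xor (R iff Q))) and Q

not Q = not True = False
P and not Q = False and False = False
not R = not False = True
(P and not Q) -> not R = False -> True = True
not P = not False = True
R iff Q = False iff True = False
not P xor (R iff Q) = True xor False = True
((P and not Q) -> not R) nand (not P xor (R iff Q)) = True nand True = False
(((P and not Q) -> not R) nand (not P xor (R iff Q))) and Q = False and True = False
Hence #2 is false.

#3: Formalization: not (not Q -> (P -> not R))

not Q = not True = False
not R = not False = True
P -> not R = False -> True = True
not Q -> (P -> not R) = False -> True = True
not (not Q -> (P -> not R)) = not True = False
So #3 is false.

True statements: 0 (none).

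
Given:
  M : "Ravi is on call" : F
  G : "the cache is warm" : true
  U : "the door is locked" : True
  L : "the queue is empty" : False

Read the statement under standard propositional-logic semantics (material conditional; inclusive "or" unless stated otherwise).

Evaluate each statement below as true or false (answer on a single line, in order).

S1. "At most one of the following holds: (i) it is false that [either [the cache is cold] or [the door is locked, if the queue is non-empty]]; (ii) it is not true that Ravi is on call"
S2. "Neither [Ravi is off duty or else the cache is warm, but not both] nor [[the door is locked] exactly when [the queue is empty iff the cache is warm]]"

S1: Parsed as not (not G or (not L -> U)) nand not M

not G = not True = False
not L = not False = True
not L -> U = True -> True = True
not G or (not L -> U) = False or True = True
not (not G or (not L -> U)) = not True = False
not M = not False = True
not (not G or (not L -> U)) nand not M = False nand True = True
Hence S1 is true.

S2: Parsed as (not M xor G) nor (U iff (L iff G))

not M = not False = True
not M xor G = True xor True = False
L iff G = False iff True = False
U iff (L iff G) = True iff False = False
(not M xor G) nor (U iff (L iff G)) = False nor False = True
Hence S2 is true.

S1 True, S2 True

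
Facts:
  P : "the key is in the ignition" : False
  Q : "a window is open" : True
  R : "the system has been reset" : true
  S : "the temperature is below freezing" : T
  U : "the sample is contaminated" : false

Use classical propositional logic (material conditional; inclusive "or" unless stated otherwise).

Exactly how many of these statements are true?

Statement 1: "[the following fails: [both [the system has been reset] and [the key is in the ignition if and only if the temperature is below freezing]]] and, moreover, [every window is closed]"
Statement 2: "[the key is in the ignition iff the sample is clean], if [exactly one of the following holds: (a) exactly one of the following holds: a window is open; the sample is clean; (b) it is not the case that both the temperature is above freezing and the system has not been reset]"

0

Statement 1: Formalization: ~(R & (P <-> S)) & ~Q

P <-> S = F <-> T = F
R & (P <-> S) = T & F = F
~(R & (P <-> S)) = ~F = T
~Q = ~T = F
~(R & (P <-> S)) & ~Q = T & F = F
Hence Statement 1 is false.

Statement 2: Formalization: ((Q xor ~U) xor (~S nand ~R)) -> (P <-> ~U)

~U = ~F = T
Q xor ~U = T xor T = F
~S = ~T = F
~R = ~T = F
~S nand ~R = F nand F = T
(Q xor ~U) xor (~S nand ~R) = F xor T = T
~U = ~F = T
P <-> ~U = F <-> T = F
((Q xor ~U) xor (~S nand ~R)) -> (P <-> ~U) = T -> F = F
Hence Statement 2 is false.

True statements: 0 (none).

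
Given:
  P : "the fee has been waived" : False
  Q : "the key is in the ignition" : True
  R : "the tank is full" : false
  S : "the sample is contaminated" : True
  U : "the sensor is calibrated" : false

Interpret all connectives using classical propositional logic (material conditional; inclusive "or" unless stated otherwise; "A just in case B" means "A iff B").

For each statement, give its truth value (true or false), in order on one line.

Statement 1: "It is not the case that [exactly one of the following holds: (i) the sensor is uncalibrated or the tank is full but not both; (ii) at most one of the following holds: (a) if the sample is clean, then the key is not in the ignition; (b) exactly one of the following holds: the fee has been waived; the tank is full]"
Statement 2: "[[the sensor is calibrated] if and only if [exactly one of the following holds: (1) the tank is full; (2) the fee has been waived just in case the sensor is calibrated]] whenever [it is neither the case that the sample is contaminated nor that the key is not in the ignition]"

Statement 1: In symbols: ~((~U xor R) xor ((~S -> ~Q) nand (P xor R)))

~U = ~F = T
~U xor R = T xor F = T
~S = ~T = F
~Q = ~T = F
~S -> ~Q = F -> F = T
P xor R = F xor F = F
(~S -> ~Q) nand (P xor R) = T nand F = T
(~U xor R) xor ((~S -> ~Q) nand (P xor R)) = T xor T = F
~((~U xor R) xor ((~S -> ~Q) nand (P xor R))) = ~F = T
So Statement 1 is true.

Statement 2: This is (S nor ~Q) -> (U <-> (R xor (P <-> U))).

~Q = ~T = F
S nor ~Q = T nor F = F
P <-> U = F <-> F = T
R xor (P <-> U) = F xor T = T
U <-> (R xor (P <-> U)) = F <-> T = F
(S nor ~Q) -> (U <-> (R xor (P <-> U))) = F -> F = T
Hence Statement 2 is true.

Statement 1 True / Statement 2 True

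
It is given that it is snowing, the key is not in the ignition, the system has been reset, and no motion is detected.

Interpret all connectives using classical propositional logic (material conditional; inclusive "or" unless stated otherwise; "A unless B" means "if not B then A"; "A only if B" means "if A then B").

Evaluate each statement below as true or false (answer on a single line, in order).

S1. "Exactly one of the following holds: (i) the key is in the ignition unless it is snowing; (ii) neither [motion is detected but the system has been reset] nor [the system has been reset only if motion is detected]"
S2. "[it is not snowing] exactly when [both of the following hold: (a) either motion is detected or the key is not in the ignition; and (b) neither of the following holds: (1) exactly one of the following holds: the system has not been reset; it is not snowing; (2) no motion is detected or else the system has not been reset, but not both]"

S1 false, S2 true

Let Q = "the key is in the ignition" (F), P = "it is snowing" (T), S = "motion is detected" (F), R = "the system has been reset" (T).

S1: Formalization: (Q ∨ P) ⊕ ((S ∧ R) ↓ (R → S))

Q ∨ P = F ∨ T = T
S ∧ R = F ∧ T = F
R → S = T → F = F
(S ∧ R) ↓ (R → S) = F ↓ F = T
(Q ∨ P) ⊕ ((S ∧ R) ↓ (R → S)) = T ⊕ T = F
Hence S1 is false.

S2: Formalization: ¬P ↔ ((S ∨ ¬Q) ∧ ((¬R ⊕ ¬P) ↓ (¬S ⊕ ¬R)))

¬P = ¬T = F
¬Q = ¬F = T
S ∨ ¬Q = F ∨ T = T
¬R = ¬T = F
¬P = ¬T = F
¬R ⊕ ¬P = F ⊕ F = F
¬S = ¬F = T
¬R = ¬T = F
¬S ⊕ ¬R = T ⊕ F = T
(¬R ⊕ ¬P) ↓ (¬S ⊕ ¬R) = F ↓ T = F
(S ∨ ¬Q) ∧ ((¬R ⊕ ¬P) ↓ (¬S ⊕ ¬R)) = T ∧ F = F
¬P ↔ ((S ∨ ¬Q) ∧ ((¬R ⊕ ¬P) ↓ (¬S ⊕ ¬R))) = F ↔ F = T
Hence S2 is true.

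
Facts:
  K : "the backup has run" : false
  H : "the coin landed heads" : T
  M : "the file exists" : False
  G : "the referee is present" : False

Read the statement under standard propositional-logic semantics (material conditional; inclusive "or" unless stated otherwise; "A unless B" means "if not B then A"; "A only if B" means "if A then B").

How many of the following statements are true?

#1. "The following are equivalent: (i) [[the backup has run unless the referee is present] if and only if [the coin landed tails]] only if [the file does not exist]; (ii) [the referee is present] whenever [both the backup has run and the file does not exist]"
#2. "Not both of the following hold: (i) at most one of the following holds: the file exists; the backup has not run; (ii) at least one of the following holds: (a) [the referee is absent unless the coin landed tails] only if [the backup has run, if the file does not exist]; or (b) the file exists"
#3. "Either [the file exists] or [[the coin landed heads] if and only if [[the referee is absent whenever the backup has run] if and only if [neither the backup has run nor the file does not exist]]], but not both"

2

#1: Formalization: (((K ∨ G) ↔ ¬H) → ¬M) ↔ ((K ∧ ¬M) → G)

K ∨ G = F ∨ F = F
¬H = ¬T = F
(K ∨ G) ↔ ¬H = F ↔ F = T
¬M = ¬F = T
((K ∨ G) ↔ ¬H) → ¬M = T → T = T
¬M = ¬F = T
K ∧ ¬M = F ∧ T = F
(K ∧ ¬M) → G = F → F = T
(((K ∨ G) ↔ ¬H) → ¬M) ↔ ((K ∧ ¬M) → G) = T ↔ T = T
Hence #1 is true.

#2: In symbols: (M ↑ ¬K) ↑ (((¬G ∨ ¬H) → (¬M → K)) ∨ M)

¬K = ¬F = T
M ↑ ¬K = F ↑ T = T
¬G = ¬F = T
¬H = ¬T = F
¬G ∨ ¬H = T ∨ F = T
¬M = ¬F = T
¬M → K = T → F = F
(¬G ∨ ¬H) → (¬M → K) = T → F = F
((¬G ∨ ¬H) → (¬M → K)) ∨ M = F ∨ F = F
(M ↑ ¬K) ↑ (((¬G ∨ ¬H) → (¬M → K)) ∨ M) = T ↑ F = T
Thus #2 is true.

#3: In symbols: M ⊕ (H ↔ ((K → ¬G) ↔ (K ↓ ¬M)))

¬G = ¬F = T
K → ¬G = F → T = T
¬M = ¬F = T
K ↓ ¬M = F ↓ T = F
(K → ¬G) ↔ (K ↓ ¬M) = T ↔ F = F
H ↔ ((K → ¬G) ↔ (K ↓ ¬M)) = T ↔ F = F
M ⊕ (H ↔ ((K → ¬G) ↔ (K ↓ ¬M))) = F ⊕ F = F
Hence #3 is false.

Count: 2.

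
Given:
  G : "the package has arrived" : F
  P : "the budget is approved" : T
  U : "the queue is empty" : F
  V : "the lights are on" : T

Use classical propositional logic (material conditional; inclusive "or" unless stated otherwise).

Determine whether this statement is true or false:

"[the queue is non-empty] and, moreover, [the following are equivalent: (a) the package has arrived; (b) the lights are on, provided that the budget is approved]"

The statement is false.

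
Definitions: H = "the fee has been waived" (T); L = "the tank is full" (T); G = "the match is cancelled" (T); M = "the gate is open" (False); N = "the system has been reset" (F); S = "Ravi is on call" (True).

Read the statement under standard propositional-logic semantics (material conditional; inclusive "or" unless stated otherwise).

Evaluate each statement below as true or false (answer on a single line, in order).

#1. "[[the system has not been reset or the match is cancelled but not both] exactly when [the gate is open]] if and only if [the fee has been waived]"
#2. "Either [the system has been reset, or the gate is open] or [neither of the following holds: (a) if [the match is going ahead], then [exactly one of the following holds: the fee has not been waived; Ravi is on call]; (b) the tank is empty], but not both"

#1 true / #2 false

#1: Parsed as ((¬N ⊕ G) ↔ M) ↔ H

¬N = ¬F = T
¬N ⊕ G = T ⊕ T = F
(¬N ⊕ G) ↔ M = F ↔ F = T
((¬N ⊕ G) ↔ M) ↔ H = T ↔ T = T
Hence #1 is true.

#2: This is (N ∨ M) ⊕ ((¬G → (¬H ⊕ S)) ↓ ¬L).

N ∨ M = F ∨ F = F
¬G = ¬T = F
¬H = ¬T = F
¬H ⊕ S = F ⊕ T = T
¬G → (¬H ⊕ S) = F → T = T
¬L = ¬T = F
(¬G → (¬H ⊕ S)) ↓ ¬L = T ↓ F = F
(N ∨ M) ⊕ ((¬G → (¬H ⊕ S)) ↓ ¬L) = F ⊕ F = F
Hence #2 is false.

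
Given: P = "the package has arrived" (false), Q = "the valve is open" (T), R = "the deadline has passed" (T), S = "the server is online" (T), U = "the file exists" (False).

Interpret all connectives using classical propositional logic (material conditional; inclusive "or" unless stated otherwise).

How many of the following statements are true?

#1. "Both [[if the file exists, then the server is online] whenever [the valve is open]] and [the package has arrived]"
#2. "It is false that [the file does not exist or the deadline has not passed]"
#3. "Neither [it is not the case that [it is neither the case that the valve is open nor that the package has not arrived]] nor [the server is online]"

#1: Parsed as (Q -> (U -> S)) and P

U -> S = False -> True = True
Q -> (U -> S) = True -> True = True
(Q -> (U -> S)) and P = True and False = False
Thus #1 is false.

#2: Formalization: not (not U or not R)

not U = not False = True
not R = not True = False
not U or not R = True or False = True
not (not U or not R) = not True = False
Hence #2 is false.

#3: In symbols: not (Q nor not P) nor S

not P = not False = True
Q nor not P = True nor True = False
not (Q nor not P) = not False = True
not (Q nor not P) nor S = True nor True = False
Thus #3 is false.

0 of the 3 statements are true (none).

0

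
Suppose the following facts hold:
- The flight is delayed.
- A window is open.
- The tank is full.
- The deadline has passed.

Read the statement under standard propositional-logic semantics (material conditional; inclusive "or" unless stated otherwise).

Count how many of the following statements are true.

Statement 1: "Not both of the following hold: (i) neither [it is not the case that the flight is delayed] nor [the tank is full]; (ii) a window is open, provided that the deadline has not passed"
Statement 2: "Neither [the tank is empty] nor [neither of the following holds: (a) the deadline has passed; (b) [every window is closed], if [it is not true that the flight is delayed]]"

2

Let H = "the flight is delayed" (True), W = "the tank is full" (True), U = "the deadline has passed" (True), N = "a window is open" (True).

Statement 1: This is (not H nor W) nand (not U -> N).

not H = not True = False
not H nor W = False nor True = False
not U = not True = False
not U -> N = False -> True = True
(not H nor W) nand (not U -> N) = False nand True = True
Hence Statement 1 is true.

Statement 2: Parsed as not W nor (U nor (not H -> not N))

not W = not True = False
not H = not True = False
not N = not True = False
not H -> not N = False -> False = True
U nor (not H -> not N) = True nor True = False
not W nor (U nor (not H -> not N)) = False nor False = True
Hence Statement 2 is true.

True statements: 2 (Statement 1, Statement 2).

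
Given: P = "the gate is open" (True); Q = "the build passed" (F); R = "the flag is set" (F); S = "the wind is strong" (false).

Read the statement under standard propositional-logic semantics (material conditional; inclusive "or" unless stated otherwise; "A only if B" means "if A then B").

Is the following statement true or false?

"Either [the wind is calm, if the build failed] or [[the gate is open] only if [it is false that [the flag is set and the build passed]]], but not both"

Values: Q=False, S=False, P=True, R=False.
This is (not Q -> not S) xor (P -> not (R and Q)).

not Q = not False = True
not S = not False = True
not Q -> not S = True -> True = True
R and Q = False and False = False
not (R and Q) = not False = True
P -> not (R and Q) = True -> True = True
(not Q -> not S) xor (P -> not (R and Q)) = True xor True = False

false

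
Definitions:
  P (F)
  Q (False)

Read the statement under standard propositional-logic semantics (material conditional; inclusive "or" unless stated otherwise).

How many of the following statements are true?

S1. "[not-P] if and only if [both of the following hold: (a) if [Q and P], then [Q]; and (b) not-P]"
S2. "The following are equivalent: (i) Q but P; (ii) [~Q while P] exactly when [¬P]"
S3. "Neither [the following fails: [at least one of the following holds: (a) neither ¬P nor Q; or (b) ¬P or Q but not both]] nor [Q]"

S1: Parsed as not P iff (((Q and P) -> Q) and not P)

not P = not False = True
Q and P = False and False = False
(Q and P) -> Q = False -> False = True
not P = not False = True
((Q and P) -> Q) and not P = True and True = True
not P iff (((Q and P) -> Q) and not P) = True iff True = True
Hence S1 is true.

S2: This is (Q and P) iff ((not Q and P) iff not P).

Q and P = False and False = False
not Q = not False = True
not Q and P = True and False = False
not P = not False = True
(not Q and P) iff not P = False iff True = False
(Q and P) iff ((not Q and P) iff not P) = False iff False = True
So S2 is true.

S3: Parsed as not ((not P nor Q) or (not P xor Q)) nor Q

not P = not False = True
not P nor Q = True nor False = False
not P = not False = True
not P xor Q = True xor False = True
(not P nor Q) or (not P xor Q) = False or True = True
not ((not P nor Q) or (not P xor Q)) = not True = False
not ((not P nor Q) or (not P xor Q)) nor Q = False nor False = True
Thus S3 is true.

True statements: 3 (S1, S2, S3).

3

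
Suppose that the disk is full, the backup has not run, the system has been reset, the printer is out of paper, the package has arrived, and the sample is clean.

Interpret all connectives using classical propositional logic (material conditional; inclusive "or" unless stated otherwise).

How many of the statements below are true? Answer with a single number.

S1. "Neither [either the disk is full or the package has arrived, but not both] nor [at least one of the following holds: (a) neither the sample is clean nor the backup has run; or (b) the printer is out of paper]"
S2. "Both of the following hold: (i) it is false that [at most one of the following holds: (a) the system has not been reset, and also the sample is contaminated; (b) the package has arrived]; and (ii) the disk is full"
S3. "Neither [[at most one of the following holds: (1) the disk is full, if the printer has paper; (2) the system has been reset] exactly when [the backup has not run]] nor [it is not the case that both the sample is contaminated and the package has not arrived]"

0

Let R = "the disk is full" (True), M = "the package has arrived" (True), N = "the sample is contaminated" (False), L = "the backup has run" (False), H = "the printer has paper" (False), V = "the system has been reset" (True).

S1: In symbols: (R xor M) nor ((not N nor L) or not H)

R xor M = True xor True = False
not N = not False = True
not N nor L = True nor False = False
not H = not False = True
(not N nor L) or not H = False or True = True
(R xor M) nor ((not N nor L) or not H) = False nor True = False
Thus S1 is false.

S2: In symbols: not ((not V and N) nand M) and R

not V = not True = False
not V and N = False and False = False
(not V and N) nand M = False nand True = True
not ((not V and N) nand M) = not True = False
not ((not V and N) nand M) and R = False and True = False
Hence S2 is false.

S3: This is (((H -> R) nand V) iff not L) nor (N nand not M).

H -> R = False -> True = True
(H -> R) nand V = True nand True = False
not L = not False = True
((H -> R) nand V) iff not L = False iff True = False
not M = not True = False
N nand not M = False nand False = True
(((H -> R) nand V) iff not L) nor (N nand not M) = False nor True = False
Thus S3 is false.

Count: 0.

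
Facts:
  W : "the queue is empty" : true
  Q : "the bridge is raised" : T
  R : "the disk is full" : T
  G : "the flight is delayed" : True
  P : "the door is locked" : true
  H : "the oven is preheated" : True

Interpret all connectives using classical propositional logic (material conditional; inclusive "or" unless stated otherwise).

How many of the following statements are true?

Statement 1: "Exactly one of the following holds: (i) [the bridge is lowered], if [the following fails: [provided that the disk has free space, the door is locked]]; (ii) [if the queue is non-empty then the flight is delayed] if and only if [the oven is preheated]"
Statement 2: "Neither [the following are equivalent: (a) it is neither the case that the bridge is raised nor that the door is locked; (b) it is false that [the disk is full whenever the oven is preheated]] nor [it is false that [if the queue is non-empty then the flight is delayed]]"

Statement 1: This is (¬(¬R → P) → ¬Q) ⊕ ((¬W → G) ↔ H).

¬R = ¬T = F
¬R → P = F → T = T
¬(¬R → P) = ¬T = F
¬Q = ¬T = F
¬(¬R → P) → ¬Q = F → F = T
¬W = ¬T = F
¬W → G = F → T = T
(¬W → G) ↔ H = T ↔ T = T
(¬(¬R → P) → ¬Q) ⊕ ((¬W → G) ↔ H) = T ⊕ T = F
So Statement 1 is false.

Statement 2: Formalization: ((Q ↓ P) ↔ ¬(H → R)) ↓ ¬(¬W → G)

Q ↓ P = T ↓ T = F
H → R = T → T = T
¬(H → R) = ¬T = F
(Q ↓ P) ↔ ¬(H → R) = F ↔ F = T
¬W = ¬T = F
¬W → G = F → T = T
¬(¬W → G) = ¬T = F
((Q ↓ P) ↔ ¬(H → R)) ↓ ¬(¬W → G) = T ↓ F = F
Thus Statement 2 is false.

True statements: 0 (none).

0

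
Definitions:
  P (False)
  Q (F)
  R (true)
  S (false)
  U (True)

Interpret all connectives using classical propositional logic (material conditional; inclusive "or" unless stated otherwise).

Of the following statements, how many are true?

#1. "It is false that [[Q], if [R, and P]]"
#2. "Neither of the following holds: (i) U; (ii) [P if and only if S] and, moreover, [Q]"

0

#1: Formalization: ~((R & P) -> Q)

R & P = T & F = F
(R & P) -> Q = F -> F = T
~((R & P) -> Q) = ~T = F
Thus #1 is false.

#2: This is U nor ((P <-> S) & Q).

P <-> S = F <-> F = T
(P <-> S) & Q = T & F = F
U nor ((P <-> S) & Q) = T nor F = F
So #2 is false.

0 of the 2 statements are true (none).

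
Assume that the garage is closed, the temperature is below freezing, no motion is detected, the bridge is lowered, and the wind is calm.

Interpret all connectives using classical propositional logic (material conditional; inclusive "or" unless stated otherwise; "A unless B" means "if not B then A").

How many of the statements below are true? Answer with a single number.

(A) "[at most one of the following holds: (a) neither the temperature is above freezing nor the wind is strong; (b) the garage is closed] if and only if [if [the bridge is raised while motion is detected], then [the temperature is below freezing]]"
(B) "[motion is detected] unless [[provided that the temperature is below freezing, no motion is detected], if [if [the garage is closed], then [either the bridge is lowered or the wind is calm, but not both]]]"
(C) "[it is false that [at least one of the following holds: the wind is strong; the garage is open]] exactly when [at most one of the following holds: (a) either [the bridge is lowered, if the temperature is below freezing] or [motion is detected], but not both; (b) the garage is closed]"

1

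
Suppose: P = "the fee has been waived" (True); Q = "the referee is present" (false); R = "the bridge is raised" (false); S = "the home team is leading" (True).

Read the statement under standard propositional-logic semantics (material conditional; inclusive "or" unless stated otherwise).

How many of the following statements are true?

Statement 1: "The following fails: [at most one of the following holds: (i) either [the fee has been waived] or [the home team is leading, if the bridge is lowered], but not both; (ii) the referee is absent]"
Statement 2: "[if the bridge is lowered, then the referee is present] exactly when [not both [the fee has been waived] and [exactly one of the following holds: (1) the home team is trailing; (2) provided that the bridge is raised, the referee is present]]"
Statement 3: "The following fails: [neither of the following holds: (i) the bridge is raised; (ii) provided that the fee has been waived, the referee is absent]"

2

Statement 1: Formalization: not ((P xor (not R -> S)) nand not Q)

not R = not False = True
not R -> S = True -> True = True
P xor (not R -> S) = True xor True = False
not Q = not False = True
(P xor (not R -> S)) nand not Q = False nand True = True
not ((P xor (not R -> S)) nand not Q) = not True = False
So Statement 1 is false.

Statement 2: Parsed as (not R -> Q) iff (P nand (not S xor (R -> Q)))

not R = not False = True
not R -> Q = True -> False = False
not S = not True = False
R -> Q = False -> False = True
not S xor (R -> Q) = False xor True = True
P nand (not S xor (R -> Q)) = True nand True = False
(not R -> Q) iff (P nand (not S xor (R -> Q))) = False iff False = True
So Statement 2 is true.

Statement 3: In symbols: not (R nor (P -> not Q))

not Q = not False = True
P -> not Q = True -> True = True
R nor (P -> not Q) = False nor True = False
not (R nor (P -> not Q)) = not False = True
Thus Statement 3 is true.

True statements: 2 (Statement 2, Statement 3).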